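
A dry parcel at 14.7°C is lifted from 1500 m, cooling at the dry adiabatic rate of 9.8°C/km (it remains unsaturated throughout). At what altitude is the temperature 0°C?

3000 m

Height above start = (14.7 − 0) / 9.8 = 1.5 km
Altitude = 1500 m + 1500 m = 3000 m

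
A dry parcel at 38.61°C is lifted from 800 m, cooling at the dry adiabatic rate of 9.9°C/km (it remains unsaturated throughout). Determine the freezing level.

Height above start = (38.61 − 0) / 9.9 = 3.9 km
Altitude = 800 m + 3900 m = 4700 m

4700 m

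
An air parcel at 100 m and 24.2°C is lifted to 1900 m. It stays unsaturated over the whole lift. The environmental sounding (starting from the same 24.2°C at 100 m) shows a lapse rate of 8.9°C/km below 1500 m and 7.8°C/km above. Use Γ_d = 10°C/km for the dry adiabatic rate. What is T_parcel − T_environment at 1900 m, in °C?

Parcel:
  Dry to 1900 m: -10 × 1.8 km = -18°C, so T = 6.2°C.
Environment:
  Environment, lower layer to 1500 m: -8.9 × 1.4 km = -12.46°C, so T = 11.74°C.
  Environment, upper layer to 1900 m: -7.8 × 0.4 km = -3.12°C, so T = 8.62°C.
T_parcel − T_env = 6.2 − 8.62 = -2.42°C

-2.42°C (parcel cooler than environment)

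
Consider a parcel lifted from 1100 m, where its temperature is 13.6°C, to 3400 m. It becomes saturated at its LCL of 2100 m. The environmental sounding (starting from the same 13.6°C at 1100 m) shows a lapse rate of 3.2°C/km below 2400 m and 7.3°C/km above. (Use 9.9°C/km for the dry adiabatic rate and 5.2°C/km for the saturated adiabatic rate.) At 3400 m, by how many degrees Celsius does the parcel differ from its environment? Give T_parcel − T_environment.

-5.2°C (parcel cooler than environment)

Parcel:
  Dry to 2100 m: -9.9 × 1 km = -9.9°C, so T = 3.7°C.
  Saturated to 3400 m: -5.2 × 1.3 km = -6.76°C, so T = -3.06°C.
Environment:
  Environment, lower layer to 2400 m: -3.2 × 1.3 km = -4.16°C, so T = 9.44°C.
  Environment, upper layer to 3400 m: -7.3 × 1 km = -7.3°C, so T = 2.14°C.
T_parcel − T_env = -3.06 − 2.14 = -5.2°C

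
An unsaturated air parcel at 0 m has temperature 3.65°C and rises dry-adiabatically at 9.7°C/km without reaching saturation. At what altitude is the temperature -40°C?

Height above start = (3.65 − (-40)) / 9.7 = 4.5 km
Altitude = 0 m + 4500 m = 4500 m

4500 m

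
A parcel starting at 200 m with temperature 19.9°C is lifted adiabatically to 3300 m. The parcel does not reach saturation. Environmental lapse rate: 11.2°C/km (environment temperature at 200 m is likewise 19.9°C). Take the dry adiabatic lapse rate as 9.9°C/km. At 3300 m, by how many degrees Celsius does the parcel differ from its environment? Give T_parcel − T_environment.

Parcel:
  Dry to 3300 m: -9.9 × 3.1 km = -30.69°C, so T = -10.79°C.
Environment:
  Environment to 3300 m: -11.2 × 3.1 km = -34.72°C, so T = -14.82°C.
T_parcel − T_env = -10.79 − (-14.82) = +4.03°C

+4.03°C (parcel warmer than environment)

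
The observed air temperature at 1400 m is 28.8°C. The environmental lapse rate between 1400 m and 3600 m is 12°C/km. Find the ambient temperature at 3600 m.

2.4°C

1400–3600 m, environmental: Δz = 2.2 km ⇒ ΔT = -26.4°C; T = 2.4°C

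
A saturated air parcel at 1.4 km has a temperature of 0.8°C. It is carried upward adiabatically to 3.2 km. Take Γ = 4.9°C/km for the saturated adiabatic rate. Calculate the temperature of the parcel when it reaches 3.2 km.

Saturated adiabatic to 3200 m: -4.9 × 1.8 km = -8.82°C, so T = -8.02°C.

-8.02°C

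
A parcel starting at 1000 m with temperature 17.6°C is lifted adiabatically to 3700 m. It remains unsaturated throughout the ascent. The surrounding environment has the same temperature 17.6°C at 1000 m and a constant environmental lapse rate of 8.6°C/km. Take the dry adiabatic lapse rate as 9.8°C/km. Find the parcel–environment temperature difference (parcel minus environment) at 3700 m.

-3.24°C (parcel cooler than environment)

Parcel:
  Dry to 3700 m: -9.8 × 2.7 km = -26.46°C, so T = -8.86°C.
Environment:
  Environment to 3700 m: -8.6 × 2.7 km = -23.22°C, so T = -5.62°C.
T_parcel − T_env = -8.86 − (-5.62) = -3.24°C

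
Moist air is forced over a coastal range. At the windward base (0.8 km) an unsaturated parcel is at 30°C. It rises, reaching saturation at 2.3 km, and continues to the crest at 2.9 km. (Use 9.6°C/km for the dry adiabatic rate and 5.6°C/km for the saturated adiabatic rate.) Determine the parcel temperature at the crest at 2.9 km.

12.24°C

Dry to 2300 m: -9.6 × 1.5 km = -14.4°C, so T = 15.6°C.
Saturated to 2900 m: -5.6 × 0.6 km = -3.36°C, so T = 12.24°C.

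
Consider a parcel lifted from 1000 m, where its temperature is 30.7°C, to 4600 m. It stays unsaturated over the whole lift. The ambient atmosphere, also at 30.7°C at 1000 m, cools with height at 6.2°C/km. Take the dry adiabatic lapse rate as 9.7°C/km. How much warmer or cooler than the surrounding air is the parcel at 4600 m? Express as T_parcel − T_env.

Parcel:
  1000–4600 m, dry: Δz = 3.6 km ⇒ ΔT = -34.92°C; T = -4.22°C
Environment:
  1000–4600 m, environment: Δz = 3.6 km ⇒ ΔT = -22.32°C; T = 8.38°C
T_parcel − T_env = -4.22 − 8.38 = -12.6°C

-12.6°C (parcel cooler than environment)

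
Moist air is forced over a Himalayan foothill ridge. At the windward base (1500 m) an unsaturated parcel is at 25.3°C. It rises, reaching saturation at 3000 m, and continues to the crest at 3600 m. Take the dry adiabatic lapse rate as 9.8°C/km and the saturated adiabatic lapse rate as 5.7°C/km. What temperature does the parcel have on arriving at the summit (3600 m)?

7.18°C

1500–3000 m, dry: Δz = 1.5 km ⇒ ΔT = -14.7°C; T = 10.6°C
3000–3600 m, saturated: Δz = 0.6 km ⇒ ΔT = -3.42°C; T = 7.18°C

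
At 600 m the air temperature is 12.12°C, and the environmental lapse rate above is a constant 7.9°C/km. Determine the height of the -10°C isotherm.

Height above start = (12.12 − (-10)) / 7.9 = 2.8 km
Altitude = 600 m + 2800 m = 3400 m

3400 m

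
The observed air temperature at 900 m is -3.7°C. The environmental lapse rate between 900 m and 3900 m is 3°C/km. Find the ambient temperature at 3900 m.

From 900 m to 3900 m (environmental): cools by 3 × 3 = 9°C, giving -12.7°C.

-12.7°C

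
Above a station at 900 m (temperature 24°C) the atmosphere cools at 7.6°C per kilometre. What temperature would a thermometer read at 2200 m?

Environmental to 2200 m: -7.6 × 1.3 km = -9.88°C, so T = 14.12°C.

14.12°C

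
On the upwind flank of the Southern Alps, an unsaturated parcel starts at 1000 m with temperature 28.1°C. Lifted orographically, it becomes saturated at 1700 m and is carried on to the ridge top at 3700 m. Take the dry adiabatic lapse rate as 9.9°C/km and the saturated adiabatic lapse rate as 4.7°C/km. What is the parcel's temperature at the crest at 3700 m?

11.77°C

Dry to 1700 m: -9.9 × 0.7 km = -6.93°C, so T = 21.17°C.
Saturated to 3700 m: -4.7 × 2 km = -9.4°C, so T = 11.77°C.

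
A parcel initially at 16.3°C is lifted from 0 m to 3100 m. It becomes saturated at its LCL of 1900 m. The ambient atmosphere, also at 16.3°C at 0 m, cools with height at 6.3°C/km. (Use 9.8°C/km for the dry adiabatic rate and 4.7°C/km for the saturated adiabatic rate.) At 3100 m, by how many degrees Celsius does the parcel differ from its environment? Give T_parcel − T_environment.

-4.73°C (parcel cooler than environment)

Parcel:
  0 → 1900 m (dry, 9.8°C/km): ΔT = -9.8 × 1.9 = -18.62°C → T = -2.32°C
  1900 → 3100 m (saturated, 4.7°C/km): ΔT = -4.7 × 1.2 = -5.64°C → T = -7.96°C
Environment:
  0 → 3100 m (environment, 6.3°C/km): ΔT = -6.3 × 3.1 = -19.53°C → T = -3.23°C
T_parcel − T_env = -7.96 − (-3.23) = -4.73°C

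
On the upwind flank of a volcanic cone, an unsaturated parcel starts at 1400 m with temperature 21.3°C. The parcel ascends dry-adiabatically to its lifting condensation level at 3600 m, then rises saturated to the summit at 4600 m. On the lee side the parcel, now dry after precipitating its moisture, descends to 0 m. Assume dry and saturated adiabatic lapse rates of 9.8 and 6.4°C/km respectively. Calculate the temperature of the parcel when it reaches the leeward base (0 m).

38.42°C

1400–3600 m, dry: Δz = 2.2 km ⇒ ΔT = -21.56°C; T = -0.26°C
3600–4600 m, saturated: Δz = 1 km ⇒ ΔT = -6.4°C; T = -6.66°C
4600–0 m, dry descent: Δz = 4.6 km ⇒ ΔT = +45.08°C; T = 38.42°C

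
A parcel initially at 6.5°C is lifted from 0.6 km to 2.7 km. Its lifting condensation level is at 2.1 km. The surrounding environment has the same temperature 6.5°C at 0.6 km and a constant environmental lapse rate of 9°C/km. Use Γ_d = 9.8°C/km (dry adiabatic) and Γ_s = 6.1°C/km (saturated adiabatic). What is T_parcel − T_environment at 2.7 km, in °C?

+0.54°C (parcel warmer than environment)

Parcel:
  Dry to 2100 m: -9.8 × 1.5 km = -14.7°C, so T = -8.2°C.
  Saturated to 2700 m: -6.1 × 0.6 km = -3.66°C, so T = -11.86°C.
Environment:
  Environment to 2700 m: -9 × 2.1 km = -18.9°C, so T = -12.4°C.
T_parcel − T_env = -11.86 − (-12.4) = +0.54°C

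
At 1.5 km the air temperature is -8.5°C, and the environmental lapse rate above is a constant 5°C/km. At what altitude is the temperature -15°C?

2.8 km

Height above start = (-8.5 − (-15)) / 5 = 1.3 km
Altitude = 1500 m + 1300 m = 2800 m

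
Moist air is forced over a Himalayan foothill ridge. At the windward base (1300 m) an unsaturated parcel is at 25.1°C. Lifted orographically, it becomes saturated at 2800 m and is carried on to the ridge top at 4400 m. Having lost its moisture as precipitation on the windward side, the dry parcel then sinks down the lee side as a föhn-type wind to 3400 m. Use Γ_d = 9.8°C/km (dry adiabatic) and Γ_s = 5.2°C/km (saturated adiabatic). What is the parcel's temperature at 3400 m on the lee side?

1300–2800 m, dry: Δz = 1.5 km ⇒ ΔT = -14.7°C; T = 10.4°C
2800–4400 m, saturated: Δz = 1.6 km ⇒ ΔT = -8.32°C; T = 2.08°C
4400–3400 m, dry descent: Δz = 1 km ⇒ ΔT = +9.8°C; T = 11.88°C

11.88°C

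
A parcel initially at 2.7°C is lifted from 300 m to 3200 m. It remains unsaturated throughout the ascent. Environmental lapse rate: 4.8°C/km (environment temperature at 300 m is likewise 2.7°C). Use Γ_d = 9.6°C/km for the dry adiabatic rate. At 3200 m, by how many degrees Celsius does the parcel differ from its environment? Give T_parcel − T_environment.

-13.92°C (parcel cooler than environment)

Parcel:
  300–3200 m, dry: Δz = 2.9 km ⇒ ΔT = -27.84°C; T = -25.14°C
Environment:
  300–3200 m, environment: Δz = 2.9 km ⇒ ΔT = -13.92°C; T = -11.22°C
T_parcel − T_env = -25.14 − (-11.22) = -13.92°C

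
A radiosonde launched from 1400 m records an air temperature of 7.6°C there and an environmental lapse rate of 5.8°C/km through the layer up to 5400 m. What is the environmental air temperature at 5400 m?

-15.6°C

1400 → 5400 m (environmental, 5.8°C/km): ΔT = -5.8 × 4 = -23.2°C → T = -15.6°C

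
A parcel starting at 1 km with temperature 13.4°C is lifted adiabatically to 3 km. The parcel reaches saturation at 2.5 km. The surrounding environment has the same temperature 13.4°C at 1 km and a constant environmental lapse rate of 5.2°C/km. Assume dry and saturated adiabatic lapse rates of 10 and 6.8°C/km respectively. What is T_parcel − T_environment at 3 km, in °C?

Parcel:
  Dry to 2500 m: -10 × 1.5 km = -15°C, so T = -1.6°C.
  Saturated to 3000 m: -6.8 × 0.5 km = -3.4°C, so T = -5°C.
Environment:
  Environment to 3000 m: -5.2 × 2 km = -10.4°C, so T = 3°C.
T_parcel − T_env = -5 − 3 = -8°C

-8°C (parcel cooler than environment)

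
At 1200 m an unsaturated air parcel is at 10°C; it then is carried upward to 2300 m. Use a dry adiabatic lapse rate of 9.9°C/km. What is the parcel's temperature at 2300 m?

From 1200 m to 2300 m (dry adiabatic): cools by 9.9 × 1.1 = 10.89°C, giving -0.89°C.

-0.89°C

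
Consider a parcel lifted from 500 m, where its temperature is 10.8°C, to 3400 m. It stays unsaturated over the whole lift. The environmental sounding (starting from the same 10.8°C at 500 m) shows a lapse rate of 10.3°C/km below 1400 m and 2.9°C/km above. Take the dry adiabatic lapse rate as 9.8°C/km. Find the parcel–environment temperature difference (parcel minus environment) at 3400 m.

Parcel:
  500 → 3400 m (dry, 9.8°C/km): ΔT = -9.8 × 2.9 = -28.42°C → T = -17.62°C
Environment:
  500 → 1400 m (environment, lower layer, 10.3°C/km): ΔT = -10.3 × 0.9 = -9.27°C → T = 1.53°C
  1400 → 3400 m (environment, upper layer, 2.9°C/km): ΔT = -2.9 × 2 = -5.8°C → T = -4.27°C
T_parcel − T_env = -17.62 − (-4.27) = -13.35°C

-13.35°C (parcel cooler than environment)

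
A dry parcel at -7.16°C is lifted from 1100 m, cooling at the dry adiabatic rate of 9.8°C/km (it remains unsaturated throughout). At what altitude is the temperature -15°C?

Height above start = (-7.16 − (-15)) / 9.8 = 0.8 km
Altitude = 1100 m + 800 m = 1900 m

1900 m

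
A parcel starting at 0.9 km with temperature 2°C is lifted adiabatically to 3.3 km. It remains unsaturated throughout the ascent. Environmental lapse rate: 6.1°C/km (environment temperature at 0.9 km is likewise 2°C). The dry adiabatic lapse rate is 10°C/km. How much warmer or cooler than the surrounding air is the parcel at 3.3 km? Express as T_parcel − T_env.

-9.36°C (parcel cooler than environment)

Parcel:
  Dry to 3300 m: -10 × 2.4 km = -24°C, so T = -22°C.
Environment:
  Environment to 3300 m: -6.1 × 2.4 km = -14.64°C, so T = -12.64°C.
T_parcel − T_env = -22 − (-12.64) = -9.36°C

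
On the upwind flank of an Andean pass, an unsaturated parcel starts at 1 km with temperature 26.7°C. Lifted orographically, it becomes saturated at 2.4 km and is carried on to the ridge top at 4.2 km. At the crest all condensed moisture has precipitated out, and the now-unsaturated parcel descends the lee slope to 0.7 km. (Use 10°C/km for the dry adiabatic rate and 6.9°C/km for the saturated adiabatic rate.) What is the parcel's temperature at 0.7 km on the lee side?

35.28°C

From 1000 m to 2400 m (dry): cools by 10 × 1.4 = 14°C, giving 12.7°C.
From 2400 m to 4200 m (saturated): cools by 6.9 × 1.8 = 12.42°C, giving 0.28°C.
From 4200 m to 700 m (dry descent): warms by 10 × 3.5 = 35°C, giving 35.28°C.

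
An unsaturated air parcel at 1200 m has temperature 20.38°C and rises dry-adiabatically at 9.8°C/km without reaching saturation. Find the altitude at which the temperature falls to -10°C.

Height above start = (20.38 − (-10)) / 9.8 = 3.1 km
Altitude = 1200 m + 3100 m = 4300 m

4300 m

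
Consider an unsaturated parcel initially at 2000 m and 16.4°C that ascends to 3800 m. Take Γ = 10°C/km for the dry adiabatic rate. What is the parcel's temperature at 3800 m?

2000–3800 m, dry adiabatic: Δz = 1.8 km ⇒ ΔT = -18°C; T = -1.6°C

-1.6°C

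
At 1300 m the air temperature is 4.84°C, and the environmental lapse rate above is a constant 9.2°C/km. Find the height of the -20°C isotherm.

Height above start = (4.84 − (-20)) / 9.2 = 2.7 km
Altitude = 1300 m + 2700 m = 4000 m

4000 m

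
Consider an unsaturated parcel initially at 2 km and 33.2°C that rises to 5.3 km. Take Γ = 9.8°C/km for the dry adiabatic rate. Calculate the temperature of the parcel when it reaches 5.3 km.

0.86°C

2000 → 5300 m (dry adiabatic, 9.8°C/km): ΔT = -9.8 × 3.3 = -32.34°C → T = 0.86°C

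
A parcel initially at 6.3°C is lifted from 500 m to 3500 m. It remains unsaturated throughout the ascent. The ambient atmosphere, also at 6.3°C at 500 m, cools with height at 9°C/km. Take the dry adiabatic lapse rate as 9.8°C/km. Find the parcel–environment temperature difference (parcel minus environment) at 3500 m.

-2.4°C (parcel cooler than environment)

Parcel:
  500–3500 m, dry: Δz = 3 km ⇒ ΔT = -29.4°C; T = -23.1°C
Environment:
  500–3500 m, environment: Δz = 3 km ⇒ ΔT = -27°C; T = -20.7°C
T_parcel − T_env = -23.1 − (-20.7) = -2.4°C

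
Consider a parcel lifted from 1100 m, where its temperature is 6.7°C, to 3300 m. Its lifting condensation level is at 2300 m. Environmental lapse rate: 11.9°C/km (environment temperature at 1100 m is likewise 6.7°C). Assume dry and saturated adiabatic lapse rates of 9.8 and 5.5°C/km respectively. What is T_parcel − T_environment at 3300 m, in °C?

+8.92°C (parcel warmer than environment)

Parcel:
  Dry to 2300 m: -9.8 × 1.2 km = -11.76°C, so T = -5.06°C.
  Saturated to 3300 m: -5.5 × 1 km = -5.5°C, so T = -10.56°C.
Environment:
  Environment to 3300 m: -11.9 × 2.2 km = -26.18°C, so T = -19.48°C.
T_parcel − T_env = -10.56 − (-19.48) = +8.92°C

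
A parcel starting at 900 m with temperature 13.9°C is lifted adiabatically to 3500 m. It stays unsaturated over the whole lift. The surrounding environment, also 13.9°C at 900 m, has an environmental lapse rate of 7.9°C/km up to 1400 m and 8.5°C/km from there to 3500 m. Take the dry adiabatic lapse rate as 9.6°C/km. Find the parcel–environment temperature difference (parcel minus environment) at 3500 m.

Parcel:
  From 900 m to 3500 m (dry): cools by 9.6 × 2.6 = 24.96°C, giving -11.06°C.
Environment:
  From 900 m to 1400 m (environment, lower layer): cools by 7.9 × 0.5 = 3.95°C, giving 9.95°C.
  From 1400 m to 3500 m (environment, upper layer): cools by 8.5 × 2.1 = 17.85°C, giving -7.9°C.
T_parcel − T_env = -11.06 − (-7.9) = -3.16°C

-3.16°C (parcel cooler than environment)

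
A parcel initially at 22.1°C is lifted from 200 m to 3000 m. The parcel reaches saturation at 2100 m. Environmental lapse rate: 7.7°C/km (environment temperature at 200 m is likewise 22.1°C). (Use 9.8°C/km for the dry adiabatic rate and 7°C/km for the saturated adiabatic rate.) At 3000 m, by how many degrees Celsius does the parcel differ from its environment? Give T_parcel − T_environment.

Parcel:
  Dry to 2100 m: -9.8 × 1.9 km = -18.62°C, so T = 3.48°C.
  Saturated to 3000 m: -7 × 0.9 km = -6.3°C, so T = -2.82°C.
Environment:
  Environment to 3000 m: -7.7 × 2.8 km = -21.56°C, so T = 0.54°C.
T_parcel − T_env = -2.82 − 0.54 = -3.36°C

-3.36°C (parcel cooler than environment)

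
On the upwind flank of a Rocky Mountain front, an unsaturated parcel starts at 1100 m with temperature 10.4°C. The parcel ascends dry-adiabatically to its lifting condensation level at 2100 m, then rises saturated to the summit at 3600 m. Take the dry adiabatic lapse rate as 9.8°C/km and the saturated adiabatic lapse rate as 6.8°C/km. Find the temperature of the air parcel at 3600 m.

Dry to 2100 m: -9.8 × 1 km = -9.8°C, so T = 0.6°C.
Saturated to 3600 m: -6.8 × 1.5 km = -10.2°C, so T = -9.6°C.

-9.6°C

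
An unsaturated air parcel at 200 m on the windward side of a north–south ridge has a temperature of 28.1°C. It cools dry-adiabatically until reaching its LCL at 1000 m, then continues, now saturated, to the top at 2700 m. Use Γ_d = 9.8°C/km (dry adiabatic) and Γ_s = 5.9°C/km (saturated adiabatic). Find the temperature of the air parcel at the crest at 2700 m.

Dry to 1000 m: -9.8 × 0.8 km = -7.84°C, so T = 20.26°C.
Saturated to 2700 m: -5.9 × 1.7 km = -10.03°C, so T = 10.23°C.

10.23°C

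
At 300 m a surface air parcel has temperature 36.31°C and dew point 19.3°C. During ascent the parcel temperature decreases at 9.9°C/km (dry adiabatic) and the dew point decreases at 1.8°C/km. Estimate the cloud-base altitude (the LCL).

2400 m

T and T_d converge at 9.9 − 1.8 = 8.1°C per km
Height above start = (36.31 − 19.3) / 8.1 = 2.1 km
LCL altitude = 300 m + 2100 m = 2400 m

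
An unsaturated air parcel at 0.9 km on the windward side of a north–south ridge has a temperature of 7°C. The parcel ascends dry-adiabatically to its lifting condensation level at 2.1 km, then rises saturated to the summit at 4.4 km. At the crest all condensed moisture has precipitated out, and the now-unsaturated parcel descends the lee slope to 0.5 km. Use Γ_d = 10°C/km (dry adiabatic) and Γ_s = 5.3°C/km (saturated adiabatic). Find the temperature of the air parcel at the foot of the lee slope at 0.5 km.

From 900 m to 2100 m (dry): cools by 10 × 1.2 = 12°C, giving -5°C.
From 2100 m to 4400 m (saturated): cools by 5.3 × 2.3 = 12.19°C, giving -17.19°C.
From 4400 m to 500 m (dry descent): warms by 10 × 3.9 = 39°C, giving 21.81°C.

21.81°C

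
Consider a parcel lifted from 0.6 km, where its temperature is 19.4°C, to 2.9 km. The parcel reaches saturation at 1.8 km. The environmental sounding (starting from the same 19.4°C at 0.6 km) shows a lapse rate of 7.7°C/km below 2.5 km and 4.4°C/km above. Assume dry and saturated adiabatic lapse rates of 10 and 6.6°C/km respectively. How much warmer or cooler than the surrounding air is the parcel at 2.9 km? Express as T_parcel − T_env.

-2.87°C (parcel cooler than environment)

Parcel:
  Dry to 1800 m: -10 × 1.2 km = -12°C, so T = 7.4°C.
  Saturated to 2900 m: -6.6 × 1.1 km = -7.26°C, so T = 0.14°C.
Environment:
  Environment, lower layer to 2500 m: -7.7 × 1.9 km = -14.63°C, so T = 4.77°C.
  Environment, upper layer to 2900 m: -4.4 × 0.4 km = -1.76°C, so T = 3.01°C.
T_parcel − T_env = 0.14 − 3.01 = -2.87°C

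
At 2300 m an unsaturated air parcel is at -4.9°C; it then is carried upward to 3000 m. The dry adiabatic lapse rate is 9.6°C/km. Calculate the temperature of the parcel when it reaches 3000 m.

2300–3000 m, dry adiabatic: Δz = 0.7 km ⇒ ΔT = -6.72°C; T = -11.62°C

-11.62°C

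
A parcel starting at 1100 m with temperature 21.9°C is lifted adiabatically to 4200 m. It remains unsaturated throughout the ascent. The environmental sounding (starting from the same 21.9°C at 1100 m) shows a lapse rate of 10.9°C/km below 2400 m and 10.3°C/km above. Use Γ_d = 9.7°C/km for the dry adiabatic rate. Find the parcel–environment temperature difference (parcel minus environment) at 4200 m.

Parcel:
  1100–4200 m, dry: Δz = 3.1 km ⇒ ΔT = -30.07°C; T = -8.17°C
Environment:
  1100–2400 m, environment, lower layer: Δz = 1.3 km ⇒ ΔT = -14.17°C; T = 7.73°C
  2400–4200 m, environment, upper layer: Δz = 1.8 km ⇒ ΔT = -18.54°C; T = -10.81°C
T_parcel − T_env = -8.17 − (-10.81) = +2.64°C

+2.64°C (parcel warmer than environment)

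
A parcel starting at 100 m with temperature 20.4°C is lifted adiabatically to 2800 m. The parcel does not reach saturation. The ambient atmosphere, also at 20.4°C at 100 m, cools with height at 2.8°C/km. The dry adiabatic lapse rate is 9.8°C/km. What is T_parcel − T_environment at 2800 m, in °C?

-18.9°C (parcel cooler than environment)

Parcel:
  100–2800 m, dry: Δz = 2.7 km ⇒ ΔT = -26.46°C; T = -6.06°C
Environment:
  100–2800 m, environment: Δz = 2.7 km ⇒ ΔT = -7.56°C; T = 12.84°C
T_parcel − T_env = -6.06 − 12.84 = -18.9°C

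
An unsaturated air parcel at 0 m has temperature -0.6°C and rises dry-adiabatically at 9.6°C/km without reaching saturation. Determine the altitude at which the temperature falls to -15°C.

Height above start = (-0.6 − (-15)) / 9.6 = 1.5 km
Altitude = 0 m + 1500 m = 1500 m

1500 m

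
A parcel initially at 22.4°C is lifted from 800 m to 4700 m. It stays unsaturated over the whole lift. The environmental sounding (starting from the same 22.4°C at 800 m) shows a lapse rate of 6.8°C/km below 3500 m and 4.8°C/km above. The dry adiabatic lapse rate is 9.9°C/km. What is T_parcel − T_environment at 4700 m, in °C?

Parcel:
  From 800 m to 4700 m (dry): cools by 9.9 × 3.9 = 38.61°C, giving -16.21°C.
Environment:
  From 800 m to 3500 m (environment, lower layer): cools by 6.8 × 2.7 = 18.36°C, giving 4.04°C.
  From 3500 m to 4700 m (environment, upper layer): cools by 4.8 × 1.2 = 5.76°C, giving -1.72°C.
T_parcel − T_env = -16.21 − (-1.72) = -14.49°C

-14.49°C (parcel cooler than environment)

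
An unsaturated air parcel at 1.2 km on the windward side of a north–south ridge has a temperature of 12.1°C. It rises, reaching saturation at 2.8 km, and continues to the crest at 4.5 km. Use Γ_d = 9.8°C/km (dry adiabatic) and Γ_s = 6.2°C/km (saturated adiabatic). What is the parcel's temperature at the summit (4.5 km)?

1200 → 2800 m (dry, 9.8°C/km): ΔT = -9.8 × 1.6 = -15.68°C → T = -3.58°C
2800 → 4500 m (saturated, 6.2°C/km): ΔT = -6.2 × 1.7 = -10.54°C → T = -14.12°C

-14.12°C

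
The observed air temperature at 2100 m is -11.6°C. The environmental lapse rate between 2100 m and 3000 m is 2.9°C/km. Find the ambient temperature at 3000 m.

2100–3000 m, environmental: Δz = 0.9 km ⇒ ΔT = -2.61°C; T = -14.21°C

-14.21°C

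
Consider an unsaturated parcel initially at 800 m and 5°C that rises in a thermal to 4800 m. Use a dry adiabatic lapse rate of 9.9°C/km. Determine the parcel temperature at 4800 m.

Dry adiabatic to 4800 m: -9.9 × 4 km = -39.6°C, so T = -34.6°C.

-34.6°C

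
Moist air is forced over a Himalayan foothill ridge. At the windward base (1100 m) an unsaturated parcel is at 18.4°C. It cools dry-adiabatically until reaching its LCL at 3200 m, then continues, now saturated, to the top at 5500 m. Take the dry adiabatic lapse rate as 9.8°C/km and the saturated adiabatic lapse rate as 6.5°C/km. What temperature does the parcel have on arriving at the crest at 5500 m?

-17.13°C

1100–3200 m, dry: Δz = 2.1 km ⇒ ΔT = -20.58°C; T = -2.18°C
3200–5500 m, saturated: Δz = 2.3 km ⇒ ΔT = -14.95°C; T = -17.13°C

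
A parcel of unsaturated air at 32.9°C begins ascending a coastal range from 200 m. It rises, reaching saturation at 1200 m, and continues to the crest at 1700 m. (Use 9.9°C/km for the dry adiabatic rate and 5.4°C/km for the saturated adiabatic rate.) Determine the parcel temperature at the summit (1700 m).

20.3°C

From 200 m to 1200 m (dry): cools by 9.9 × 1 = 9.9°C, giving 23°C.
From 1200 m to 1700 m (saturated): cools by 5.4 × 0.5 = 2.7°C, giving 20.3°C.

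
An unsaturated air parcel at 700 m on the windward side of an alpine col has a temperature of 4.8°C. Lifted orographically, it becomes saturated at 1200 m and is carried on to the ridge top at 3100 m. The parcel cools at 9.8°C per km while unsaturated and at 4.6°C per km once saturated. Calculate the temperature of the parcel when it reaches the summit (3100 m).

700 → 1200 m (dry, 9.8°C/km): ΔT = -9.8 × 0.5 = -4.9°C → T = -0.1°C
1200 → 3100 m (saturated, 4.6°C/km): ΔT = -4.6 × 1.9 = -8.74°C → T = -8.84°C

-8.84°C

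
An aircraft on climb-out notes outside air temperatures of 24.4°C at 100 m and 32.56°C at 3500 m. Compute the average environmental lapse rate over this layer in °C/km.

-2.4°C/km

Γ = −ΔT/Δz = (24.4 − 32.56) / (3500 − 100) m
  = -8.16°C / 3.4 km = -2.4°C/km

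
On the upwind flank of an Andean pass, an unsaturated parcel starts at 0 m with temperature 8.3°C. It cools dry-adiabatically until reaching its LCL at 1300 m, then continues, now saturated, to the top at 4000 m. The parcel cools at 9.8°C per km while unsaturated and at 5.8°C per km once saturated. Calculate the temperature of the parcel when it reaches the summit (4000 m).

From 0 m to 1300 m (dry): cools by 9.8 × 1.3 = 12.74°C, giving -4.44°C.
From 1300 m to 4000 m (saturated): cools by 5.8 × 2.7 = 15.66°C, giving -20.1°C.

-20.1°C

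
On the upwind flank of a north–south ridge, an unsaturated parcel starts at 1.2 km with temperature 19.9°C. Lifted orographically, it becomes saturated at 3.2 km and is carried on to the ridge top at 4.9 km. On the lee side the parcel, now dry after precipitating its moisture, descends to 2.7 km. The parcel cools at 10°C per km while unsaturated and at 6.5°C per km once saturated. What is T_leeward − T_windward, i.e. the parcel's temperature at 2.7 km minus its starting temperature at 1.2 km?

Dry to 3200 m: -10 × 2 km = -20°C, so T = -0.1°C.
Saturated to 4900 m: -6.5 × 1.7 km = -11.05°C, so T = -11.15°C.
Dry descent to 2700 m: +10 × 2.2 km = +22°C, so T = 10.85°C.
Net change vs windward start: 10.85 − 19.9 = -9.05°C

-9.05°C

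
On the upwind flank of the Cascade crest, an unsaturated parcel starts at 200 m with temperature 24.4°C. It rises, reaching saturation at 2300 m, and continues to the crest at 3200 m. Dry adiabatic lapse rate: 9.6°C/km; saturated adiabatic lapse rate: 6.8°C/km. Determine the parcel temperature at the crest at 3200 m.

From 200 m to 2300 m (dry): cools by 9.6 × 2.1 = 20.16°C, giving 4.24°C.
From 2300 m to 3200 m (saturated): cools by 6.8 × 0.9 = 6.12°C, giving -1.88°C.

-1.88°C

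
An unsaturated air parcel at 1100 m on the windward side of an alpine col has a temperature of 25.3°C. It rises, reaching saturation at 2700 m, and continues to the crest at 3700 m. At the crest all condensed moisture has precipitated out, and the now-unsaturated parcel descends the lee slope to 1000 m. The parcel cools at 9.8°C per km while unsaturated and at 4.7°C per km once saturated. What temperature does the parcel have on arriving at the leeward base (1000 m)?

31.38°C

1100–2700 m, dry: Δz = 1.6 km ⇒ ΔT = -15.68°C; T = 9.62°C
2700–3700 m, saturated: Δz = 1 km ⇒ ΔT = -4.7°C; T = 4.92°C
3700–1000 m, dry descent: Δz = 2.7 km ⇒ ΔT = +26.46°C; T = 31.38°C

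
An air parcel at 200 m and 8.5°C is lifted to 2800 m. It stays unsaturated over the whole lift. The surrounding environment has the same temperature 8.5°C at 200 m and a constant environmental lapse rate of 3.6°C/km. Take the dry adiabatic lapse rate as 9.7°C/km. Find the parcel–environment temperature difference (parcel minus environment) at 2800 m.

-15.86°C (parcel cooler than environment)

Parcel:
  From 200 m to 2800 m (dry): cools by 9.7 × 2.6 = 25.22°C, giving -16.72°C.
Environment:
  From 200 m to 2800 m (environment): cools by 3.6 × 2.6 = 9.36°C, giving -0.86°C.
T_parcel − T_env = -16.72 − (-0.86) = -15.86°C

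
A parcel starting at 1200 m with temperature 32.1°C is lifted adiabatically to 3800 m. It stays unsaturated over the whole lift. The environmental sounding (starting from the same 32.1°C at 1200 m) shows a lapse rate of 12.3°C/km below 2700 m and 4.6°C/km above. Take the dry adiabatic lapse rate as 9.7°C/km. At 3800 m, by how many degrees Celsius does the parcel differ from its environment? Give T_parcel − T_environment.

Parcel:
  From 1200 m to 3800 m (dry): cools by 9.7 × 2.6 = 25.22°C, giving 6.88°C.
Environment:
  From 1200 m to 2700 m (environment, lower layer): cools by 12.3 × 1.5 = 18.45°C, giving 13.65°C.
  From 2700 m to 3800 m (environment, upper layer): cools by 4.6 × 1.1 = 5.06°C, giving 8.59°C.
T_parcel − T_env = 6.88 − 8.59 = -1.71°C

-1.71°C (parcel cooler than environment)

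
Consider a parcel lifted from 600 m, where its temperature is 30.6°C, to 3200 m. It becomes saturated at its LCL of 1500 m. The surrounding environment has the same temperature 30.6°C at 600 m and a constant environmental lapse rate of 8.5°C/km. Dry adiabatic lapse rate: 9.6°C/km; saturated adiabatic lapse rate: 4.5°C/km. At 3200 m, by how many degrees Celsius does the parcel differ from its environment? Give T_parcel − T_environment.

+5.81°C (parcel warmer than environment)

Parcel:
  From 600 m to 1500 m (dry): cools by 9.6 × 0.9 = 8.64°C, giving 21.96°C.
  From 1500 m to 3200 m (saturated): cools by 4.5 × 1.7 = 7.65°C, giving 14.31°C.
Environment:
  From 600 m to 3200 m (environment): cools by 8.5 × 2.6 = 22.1°C, giving 8.5°C.
T_parcel − T_env = 14.31 − 8.5 = +5.81°C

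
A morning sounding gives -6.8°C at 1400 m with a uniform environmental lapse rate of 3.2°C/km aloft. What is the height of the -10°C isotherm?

2400 m

Height above start = (-6.8 − (-10)) / 3.2 = 1 km
Altitude = 1400 m + 1000 m = 2400 m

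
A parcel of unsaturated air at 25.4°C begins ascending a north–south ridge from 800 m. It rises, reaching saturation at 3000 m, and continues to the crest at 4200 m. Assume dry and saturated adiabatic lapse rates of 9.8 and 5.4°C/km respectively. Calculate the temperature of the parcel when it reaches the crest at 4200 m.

800–3000 m, dry: Δz = 2.2 km ⇒ ΔT = -21.56°C; T = 3.84°C
3000–4200 m, saturated: Δz = 1.2 km ⇒ ΔT = -6.48°C; T = -2.64°C

-2.64°C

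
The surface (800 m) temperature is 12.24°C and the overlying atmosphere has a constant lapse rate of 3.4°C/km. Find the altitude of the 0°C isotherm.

Height above start = (12.24 − 0) / 3.4 = 3.6 km
Altitude = 800 m + 3600 m = 4400 m

4400 m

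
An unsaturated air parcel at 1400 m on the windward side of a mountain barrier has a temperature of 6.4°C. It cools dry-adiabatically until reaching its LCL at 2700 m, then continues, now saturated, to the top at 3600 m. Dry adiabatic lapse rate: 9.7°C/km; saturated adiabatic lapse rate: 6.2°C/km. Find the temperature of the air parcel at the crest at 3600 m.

1400–2700 m, dry: Δz = 1.3 km ⇒ ΔT = -12.61°C; T = -6.21°C
2700–3600 m, saturated: Δz = 0.9 km ⇒ ΔT = -5.58°C; T = -11.79°C

-11.79°C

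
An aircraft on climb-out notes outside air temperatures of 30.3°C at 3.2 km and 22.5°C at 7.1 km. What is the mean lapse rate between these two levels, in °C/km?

2°C/km

Γ = −ΔT/Δz = (30.3 − 22.5) / (7100 − 3200) m
  = 7.8°C / 3.9 km = 2°C/km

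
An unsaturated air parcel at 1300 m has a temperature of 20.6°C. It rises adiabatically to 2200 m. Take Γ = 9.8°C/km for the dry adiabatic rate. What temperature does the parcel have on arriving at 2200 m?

11.78°C

From 1300 m to 2200 m (dry adiabatic): cools by 9.8 × 0.9 = 8.82°C, giving 11.78°C.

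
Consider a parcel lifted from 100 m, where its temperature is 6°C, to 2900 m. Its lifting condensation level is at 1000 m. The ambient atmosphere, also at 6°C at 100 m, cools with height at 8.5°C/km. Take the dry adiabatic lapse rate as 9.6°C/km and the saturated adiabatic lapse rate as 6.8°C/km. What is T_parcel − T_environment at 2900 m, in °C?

+2.24°C (parcel warmer than environment)

Parcel:
  Dry to 1000 m: -9.6 × 0.9 km = -8.64°C, so T = -2.64°C.
  Saturated to 2900 m: -6.8 × 1.9 km = -12.92°C, so T = -15.56°C.
Environment:
  Environment to 2900 m: -8.5 × 2.8 km = -23.8°C, so T = -17.8°C.
T_parcel − T_env = -15.56 − (-17.8) = +2.24°C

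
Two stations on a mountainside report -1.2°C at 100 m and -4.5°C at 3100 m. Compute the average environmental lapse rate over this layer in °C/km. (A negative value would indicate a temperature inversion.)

1.1°C/km

Γ = −ΔT/Δz = (-1.2 − (-4.5)) / (3100 − 100) m
  = 3.3°C / 3 km = 1.1°C/km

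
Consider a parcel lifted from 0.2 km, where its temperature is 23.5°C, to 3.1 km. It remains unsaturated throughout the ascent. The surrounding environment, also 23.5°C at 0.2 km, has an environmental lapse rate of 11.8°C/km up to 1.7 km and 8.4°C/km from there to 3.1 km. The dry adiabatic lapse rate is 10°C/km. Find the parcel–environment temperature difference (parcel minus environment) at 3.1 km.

Parcel:
  200–3100 m, dry: Δz = 2.9 km ⇒ ΔT = -29°C; T = -5.5°C
Environment:
  200–1700 m, environment, lower layer: Δz = 1.5 km ⇒ ΔT = -17.7°C; T = 5.8°C
  1700–3100 m, environment, upper layer: Δz = 1.4 km ⇒ ΔT = -11.76°C; T = -5.96°C
T_parcel − T_env = -5.5 − (-5.96) = +0.46°C

+0.46°C (parcel warmer than environment)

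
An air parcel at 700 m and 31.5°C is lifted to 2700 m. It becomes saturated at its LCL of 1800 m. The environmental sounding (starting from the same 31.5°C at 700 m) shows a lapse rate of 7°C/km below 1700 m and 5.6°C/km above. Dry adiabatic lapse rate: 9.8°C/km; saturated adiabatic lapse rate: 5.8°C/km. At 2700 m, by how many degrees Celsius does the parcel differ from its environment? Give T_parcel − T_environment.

Parcel:
  700–1800 m, dry: Δz = 1.1 km ⇒ ΔT = -10.78°C; T = 20.72°C
  1800–2700 m, saturated: Δz = 0.9 km ⇒ ΔT = -5.22°C; T = 15.5°C
Environment:
  700–1700 m, environment, lower layer: Δz = 1 km ⇒ ΔT = -7°C; T = 24.5°C
  1700–2700 m, environment, upper layer: Δz = 1 km ⇒ ΔT = -5.6°C; T = 18.9°C
T_parcel − T_env = 15.5 − 18.9 = -3.4°C

-3.4°C (parcel cooler than environment)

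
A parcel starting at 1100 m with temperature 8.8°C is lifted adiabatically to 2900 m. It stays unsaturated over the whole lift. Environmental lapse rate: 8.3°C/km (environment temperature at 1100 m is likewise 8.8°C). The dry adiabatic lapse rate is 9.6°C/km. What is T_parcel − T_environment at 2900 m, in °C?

-2.34°C (parcel cooler than environment)

Parcel:
  1100 → 2900 m (dry, 9.6°C/km): ΔT = -9.6 × 1.8 = -17.28°C → T = -8.48°C
Environment:
  1100 → 2900 m (environment, 8.3°C/km): ΔT = -8.3 × 1.8 = -14.94°C → T = -6.14°C
T_parcel − T_env = -8.48 − (-6.14) = -2.34°C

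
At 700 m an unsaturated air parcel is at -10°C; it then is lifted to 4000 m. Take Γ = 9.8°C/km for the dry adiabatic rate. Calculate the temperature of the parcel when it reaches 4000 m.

From 700 m to 4000 m (dry adiabatic): cools by 9.8 × 3.3 = 32.34°C, giving -42.34°C.

-42.34°C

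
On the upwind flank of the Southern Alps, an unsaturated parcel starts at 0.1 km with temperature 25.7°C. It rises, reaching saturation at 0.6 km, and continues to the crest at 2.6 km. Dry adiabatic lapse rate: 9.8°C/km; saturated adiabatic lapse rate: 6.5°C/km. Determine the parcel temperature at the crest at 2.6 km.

7.8°C

Dry to 600 m: -9.8 × 0.5 km = -4.9°C, so T = 20.8°C.
Saturated to 2600 m: -6.5 × 2 km = -13°C, so T = 7.8°C.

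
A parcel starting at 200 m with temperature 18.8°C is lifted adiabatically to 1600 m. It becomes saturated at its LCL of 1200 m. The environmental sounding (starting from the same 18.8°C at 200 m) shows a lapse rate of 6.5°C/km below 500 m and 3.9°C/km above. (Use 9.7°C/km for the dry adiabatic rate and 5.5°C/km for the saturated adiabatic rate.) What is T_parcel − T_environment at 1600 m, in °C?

-5.66°C (parcel cooler than environment)

Parcel:
  200 → 1200 m (dry, 9.7°C/km): ΔT = -9.7 × 1 = -9.7°C → T = 9.1°C
  1200 → 1600 m (saturated, 5.5°C/km): ΔT = -5.5 × 0.4 = -2.2°C → T = 6.9°C
Environment:
  200 → 500 m (environment, lower layer, 6.5°C/km): ΔT = -6.5 × 0.3 = -1.95°C → T = 16.85°C
  500 → 1600 m (environment, upper layer, 3.9°C/km): ΔT = -3.9 × 1.1 = -4.29°C → T = 12.56°C
T_parcel − T_env = 6.9 − 12.56 = -5.66°C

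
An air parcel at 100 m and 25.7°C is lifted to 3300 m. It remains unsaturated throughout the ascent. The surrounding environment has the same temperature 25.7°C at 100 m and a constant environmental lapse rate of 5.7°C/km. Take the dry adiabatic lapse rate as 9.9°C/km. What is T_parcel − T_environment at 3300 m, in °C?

Parcel:
  100–3300 m, dry: Δz = 3.2 km ⇒ ΔT = -31.68°C; T = -5.98°C
Environment:
  100–3300 m, environment: Δz = 3.2 km ⇒ ΔT = -18.24°C; T = 7.46°C
T_parcel − T_env = -5.98 − 7.46 = -13.44°C

-13.44°C (parcel cooler than environment)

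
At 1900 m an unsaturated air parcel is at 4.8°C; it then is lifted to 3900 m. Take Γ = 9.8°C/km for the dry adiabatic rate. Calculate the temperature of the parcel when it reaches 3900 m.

-14.8°C

Dry adiabatic to 3900 m: -9.8 × 2 km = -19.6°C, so T = -14.8°C.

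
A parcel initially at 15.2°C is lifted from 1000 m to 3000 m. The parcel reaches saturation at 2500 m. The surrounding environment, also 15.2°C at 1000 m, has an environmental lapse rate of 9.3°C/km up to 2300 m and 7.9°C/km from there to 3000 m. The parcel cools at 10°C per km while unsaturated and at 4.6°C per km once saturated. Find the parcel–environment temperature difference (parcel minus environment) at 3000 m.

+0.32°C (parcel warmer than environment)

Parcel:
  Dry to 2500 m: -10 × 1.5 km = -15°C, so T = 0.2°C.
  Saturated to 3000 m: -4.6 × 0.5 km = -2.3°C, so T = -2.1°C.
Environment:
  Environment, lower layer to 2300 m: -9.3 × 1.3 km = -12.09°C, so T = 3.11°C.
  Environment, upper layer to 3000 m: -7.9 × 0.7 km = -5.53°C, so T = -2.42°C.
T_parcel − T_env = -2.1 − (-2.42) = +0.32°C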